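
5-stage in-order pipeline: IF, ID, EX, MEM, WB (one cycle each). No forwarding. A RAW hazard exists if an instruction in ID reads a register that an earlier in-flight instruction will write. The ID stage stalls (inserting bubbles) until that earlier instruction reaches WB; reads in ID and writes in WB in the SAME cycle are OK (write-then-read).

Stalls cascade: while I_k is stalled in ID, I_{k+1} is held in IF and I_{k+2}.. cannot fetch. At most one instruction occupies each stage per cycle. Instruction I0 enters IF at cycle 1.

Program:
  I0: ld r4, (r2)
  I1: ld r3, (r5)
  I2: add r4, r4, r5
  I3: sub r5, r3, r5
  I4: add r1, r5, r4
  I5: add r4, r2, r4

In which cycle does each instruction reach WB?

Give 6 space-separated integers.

I0 ld r4 <- r2: IF@1 ID@2 stall=0 (-) EX@3 MEM@4 WB@5
I1 ld r3 <- r5: IF@2 ID@3 stall=0 (-) EX@4 MEM@5 WB@6
I2 add r4 <- r4,r5: IF@3 ID@4 stall=1 (RAW on I0.r4 (WB@5)) EX@6 MEM@7 WB@8
I3 sub r5 <- r3,r5: IF@4 ID@6 stall=0 (-) EX@7 MEM@8 WB@9
I4 add r1 <- r5,r4: IF@6 ID@7 stall=2 (RAW on I3.r5 (WB@9)) EX@10 MEM@11 WB@12
I5 add r4 <- r2,r4: IF@7 ID@10 stall=0 (-) EX@11 MEM@12 WB@13

Answer: 5 6 8 9 12 13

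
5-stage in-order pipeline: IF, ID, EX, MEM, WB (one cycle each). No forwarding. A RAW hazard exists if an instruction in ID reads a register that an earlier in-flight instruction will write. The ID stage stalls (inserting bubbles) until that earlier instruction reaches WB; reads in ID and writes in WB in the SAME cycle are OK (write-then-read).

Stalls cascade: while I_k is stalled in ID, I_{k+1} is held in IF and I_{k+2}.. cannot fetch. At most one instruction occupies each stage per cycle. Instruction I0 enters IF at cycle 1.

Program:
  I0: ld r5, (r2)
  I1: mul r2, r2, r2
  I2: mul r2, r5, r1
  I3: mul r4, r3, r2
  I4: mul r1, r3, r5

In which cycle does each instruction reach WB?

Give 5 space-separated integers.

I0 ld r5 <- r2: IF@1 ID@2 stall=0 (-) EX@3 MEM@4 WB@5
I1 mul r2 <- r2,r2: IF@2 ID@3 stall=0 (-) EX@4 MEM@5 WB@6
I2 mul r2 <- r5,r1: IF@3 ID@4 stall=1 (RAW on I0.r5 (WB@5)) EX@6 MEM@7 WB@8
I3 mul r4 <- r3,r2: IF@4 ID@6 stall=2 (RAW on I2.r2 (WB@8)) EX@9 MEM@10 WB@11
I4 mul r1 <- r3,r5: IF@6 ID@9 stall=0 (-) EX@10 MEM@11 WB@12

Answer: 5 6 8 11 12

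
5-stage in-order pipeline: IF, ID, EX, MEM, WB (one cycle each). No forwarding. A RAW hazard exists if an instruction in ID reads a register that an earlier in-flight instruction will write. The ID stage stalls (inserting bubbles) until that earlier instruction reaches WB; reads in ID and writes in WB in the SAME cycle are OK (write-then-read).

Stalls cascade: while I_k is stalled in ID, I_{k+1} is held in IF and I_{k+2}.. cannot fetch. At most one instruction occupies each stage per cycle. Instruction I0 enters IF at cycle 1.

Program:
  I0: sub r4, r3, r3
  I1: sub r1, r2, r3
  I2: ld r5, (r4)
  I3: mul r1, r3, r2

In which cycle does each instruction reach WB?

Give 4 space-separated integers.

I0 sub r4 <- r3,r3: IF@1 ID@2 stall=0 (-) EX@3 MEM@4 WB@5
I1 sub r1 <- r2,r3: IF@2 ID@3 stall=0 (-) EX@4 MEM@5 WB@6
I2 ld r5 <- r4: IF@3 ID@4 stall=1 (RAW on I0.r4 (WB@5)) EX@6 MEM@7 WB@8
I3 mul r1 <- r3,r2: IF@4 ID@6 stall=0 (-) EX@7 MEM@8 WB@9

Answer: 5 6 8 9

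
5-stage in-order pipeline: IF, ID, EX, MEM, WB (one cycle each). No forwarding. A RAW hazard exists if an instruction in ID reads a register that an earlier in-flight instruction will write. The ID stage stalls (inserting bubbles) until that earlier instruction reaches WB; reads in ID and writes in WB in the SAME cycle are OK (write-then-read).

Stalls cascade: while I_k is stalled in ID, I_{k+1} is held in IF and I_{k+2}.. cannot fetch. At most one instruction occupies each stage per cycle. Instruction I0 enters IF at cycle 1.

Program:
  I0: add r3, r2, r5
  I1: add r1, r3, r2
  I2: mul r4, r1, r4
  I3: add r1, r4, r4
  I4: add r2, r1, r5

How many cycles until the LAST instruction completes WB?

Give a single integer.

Answer: 17

Derivation:
I0 add r3 <- r2,r5: IF@1 ID@2 stall=0 (-) EX@3 MEM@4 WB@5
I1 add r1 <- r3,r2: IF@2 ID@3 stall=2 (RAW on I0.r3 (WB@5)) EX@6 MEM@7 WB@8
I2 mul r4 <- r1,r4: IF@3 ID@6 stall=2 (RAW on I1.r1 (WB@8)) EX@9 MEM@10 WB@11
I3 add r1 <- r4,r4: IF@6 ID@9 stall=2 (RAW on I2.r4 (WB@11)) EX@12 MEM@13 WB@14
I4 add r2 <- r1,r5: IF@9 ID@12 stall=2 (RAW on I3.r1 (WB@14)) EX@15 MEM@16 WB@17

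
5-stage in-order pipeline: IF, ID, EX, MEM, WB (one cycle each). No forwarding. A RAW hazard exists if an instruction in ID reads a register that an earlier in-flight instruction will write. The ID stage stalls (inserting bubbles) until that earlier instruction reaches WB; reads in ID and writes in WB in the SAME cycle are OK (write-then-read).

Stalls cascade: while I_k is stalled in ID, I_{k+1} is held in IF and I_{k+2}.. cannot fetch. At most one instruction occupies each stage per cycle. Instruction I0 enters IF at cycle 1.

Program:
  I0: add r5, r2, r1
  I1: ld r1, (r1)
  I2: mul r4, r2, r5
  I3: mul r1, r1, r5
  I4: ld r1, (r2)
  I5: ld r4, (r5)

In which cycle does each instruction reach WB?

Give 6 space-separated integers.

Answer: 5 6 8 9 10 11

Derivation:
I0 add r5 <- r2,r1: IF@1 ID@2 stall=0 (-) EX@3 MEM@4 WB@5
I1 ld r1 <- r1: IF@2 ID@3 stall=0 (-) EX@4 MEM@5 WB@6
I2 mul r4 <- r2,r5: IF@3 ID@4 stall=1 (RAW on I0.r5 (WB@5)) EX@6 MEM@7 WB@8
I3 mul r1 <- r1,r5: IF@4 ID@6 stall=0 (-) EX@7 MEM@8 WB@9
I4 ld r1 <- r2: IF@6 ID@7 stall=0 (-) EX@8 MEM@9 WB@10
I5 ld r4 <- r5: IF@7 ID@8 stall=0 (-) EX@9 MEM@10 WB@11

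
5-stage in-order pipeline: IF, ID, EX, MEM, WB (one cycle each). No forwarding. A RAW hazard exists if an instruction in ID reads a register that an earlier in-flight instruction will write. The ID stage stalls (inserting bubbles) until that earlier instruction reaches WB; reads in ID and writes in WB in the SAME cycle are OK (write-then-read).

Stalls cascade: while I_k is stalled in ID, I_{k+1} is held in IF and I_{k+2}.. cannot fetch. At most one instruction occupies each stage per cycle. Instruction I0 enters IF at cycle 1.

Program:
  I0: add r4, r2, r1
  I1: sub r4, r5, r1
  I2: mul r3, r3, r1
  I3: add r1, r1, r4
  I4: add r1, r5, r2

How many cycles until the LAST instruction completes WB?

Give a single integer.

I0 add r4 <- r2,r1: IF@1 ID@2 stall=0 (-) EX@3 MEM@4 WB@5
I1 sub r4 <- r5,r1: IF@2 ID@3 stall=0 (-) EX@4 MEM@5 WB@6
I2 mul r3 <- r3,r1: IF@3 ID@4 stall=0 (-) EX@5 MEM@6 WB@7
I3 add r1 <- r1,r4: IF@4 ID@5 stall=1 (RAW on I1.r4 (WB@6)) EX@7 MEM@8 WB@9
I4 add r1 <- r5,r2: IF@5 ID@7 stall=0 (-) EX@8 MEM@9 WB@10

Answer: 10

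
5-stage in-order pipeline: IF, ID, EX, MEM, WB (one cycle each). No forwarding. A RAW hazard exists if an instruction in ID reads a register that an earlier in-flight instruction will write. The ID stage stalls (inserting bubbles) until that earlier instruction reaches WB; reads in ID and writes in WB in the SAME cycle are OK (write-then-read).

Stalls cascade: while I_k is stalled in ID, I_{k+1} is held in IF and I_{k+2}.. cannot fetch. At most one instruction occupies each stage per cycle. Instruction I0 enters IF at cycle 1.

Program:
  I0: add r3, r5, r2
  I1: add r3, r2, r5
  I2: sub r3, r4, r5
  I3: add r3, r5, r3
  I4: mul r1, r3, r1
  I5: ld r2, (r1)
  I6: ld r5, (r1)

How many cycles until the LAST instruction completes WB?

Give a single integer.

Answer: 17

Derivation:
I0 add r3 <- r5,r2: IF@1 ID@2 stall=0 (-) EX@3 MEM@4 WB@5
I1 add r3 <- r2,r5: IF@2 ID@3 stall=0 (-) EX@4 MEM@5 WB@6
I2 sub r3 <- r4,r5: IF@3 ID@4 stall=0 (-) EX@5 MEM@6 WB@7
I3 add r3 <- r5,r3: IF@4 ID@5 stall=2 (RAW on I2.r3 (WB@7)) EX@8 MEM@9 WB@10
I4 mul r1 <- r3,r1: IF@5 ID@8 stall=2 (RAW on I3.r3 (WB@10)) EX@11 MEM@12 WB@13
I5 ld r2 <- r1: IF@8 ID@11 stall=2 (RAW on I4.r1 (WB@13)) EX@14 MEM@15 WB@16
I6 ld r5 <- r1: IF@11 ID@14 stall=0 (-) EX@15 MEM@16 WB@17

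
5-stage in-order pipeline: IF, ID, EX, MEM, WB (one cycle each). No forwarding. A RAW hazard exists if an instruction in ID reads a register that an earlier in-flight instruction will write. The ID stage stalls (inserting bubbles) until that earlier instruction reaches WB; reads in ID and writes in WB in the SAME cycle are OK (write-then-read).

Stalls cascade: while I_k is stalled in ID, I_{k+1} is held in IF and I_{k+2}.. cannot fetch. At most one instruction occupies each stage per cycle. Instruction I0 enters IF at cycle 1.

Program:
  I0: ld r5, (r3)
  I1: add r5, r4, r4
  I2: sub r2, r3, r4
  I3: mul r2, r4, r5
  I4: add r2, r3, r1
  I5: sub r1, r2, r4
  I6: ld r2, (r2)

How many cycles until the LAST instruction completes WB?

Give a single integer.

I0 ld r5 <- r3: IF@1 ID@2 stall=0 (-) EX@3 MEM@4 WB@5
I1 add r5 <- r4,r4: IF@2 ID@3 stall=0 (-) EX@4 MEM@5 WB@6
I2 sub r2 <- r3,r4: IF@3 ID@4 stall=0 (-) EX@5 MEM@6 WB@7
I3 mul r2 <- r4,r5: IF@4 ID@5 stall=1 (RAW on I1.r5 (WB@6)) EX@7 MEM@8 WB@9
I4 add r2 <- r3,r1: IF@5 ID@7 stall=0 (-) EX@8 MEM@9 WB@10
I5 sub r1 <- r2,r4: IF@7 ID@8 stall=2 (RAW on I4.r2 (WB@10)) EX@11 MEM@12 WB@13
I6 ld r2 <- r2: IF@8 ID@11 stall=0 (-) EX@12 MEM@13 WB@14

Answer: 14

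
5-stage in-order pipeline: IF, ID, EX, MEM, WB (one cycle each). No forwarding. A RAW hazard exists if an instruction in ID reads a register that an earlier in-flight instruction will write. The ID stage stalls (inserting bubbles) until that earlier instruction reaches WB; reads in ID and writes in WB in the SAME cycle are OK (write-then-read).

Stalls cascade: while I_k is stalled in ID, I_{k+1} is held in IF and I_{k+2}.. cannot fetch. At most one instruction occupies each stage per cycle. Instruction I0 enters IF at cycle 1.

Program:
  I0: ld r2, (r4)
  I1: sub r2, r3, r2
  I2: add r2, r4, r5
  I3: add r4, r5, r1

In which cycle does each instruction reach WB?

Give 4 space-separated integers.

Answer: 5 8 9 10

Derivation:
I0 ld r2 <- r4: IF@1 ID@2 stall=0 (-) EX@3 MEM@4 WB@5
I1 sub r2 <- r3,r2: IF@2 ID@3 stall=2 (RAW on I0.r2 (WB@5)) EX@6 MEM@7 WB@8
I2 add r2 <- r4,r5: IF@3 ID@6 stall=0 (-) EX@7 MEM@8 WB@9
I3 add r4 <- r5,r1: IF@6 ID@7 stall=0 (-) EX@8 MEM@9 WB@10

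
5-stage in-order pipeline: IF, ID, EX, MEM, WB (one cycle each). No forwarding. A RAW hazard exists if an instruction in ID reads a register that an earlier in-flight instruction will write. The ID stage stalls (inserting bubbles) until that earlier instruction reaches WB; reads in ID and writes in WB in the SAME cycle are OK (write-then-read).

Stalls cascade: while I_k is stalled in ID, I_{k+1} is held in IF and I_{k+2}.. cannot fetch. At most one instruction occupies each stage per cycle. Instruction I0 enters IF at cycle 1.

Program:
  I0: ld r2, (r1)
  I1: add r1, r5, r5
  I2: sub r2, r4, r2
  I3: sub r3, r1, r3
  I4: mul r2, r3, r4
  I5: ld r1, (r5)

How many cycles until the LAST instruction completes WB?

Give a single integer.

Answer: 13

Derivation:
I0 ld r2 <- r1: IF@1 ID@2 stall=0 (-) EX@3 MEM@4 WB@5
I1 add r1 <- r5,r5: IF@2 ID@3 stall=0 (-) EX@4 MEM@5 WB@6
I2 sub r2 <- r4,r2: IF@3 ID@4 stall=1 (RAW on I0.r2 (WB@5)) EX@6 MEM@7 WB@8
I3 sub r3 <- r1,r3: IF@4 ID@6 stall=0 (-) EX@7 MEM@8 WB@9
I4 mul r2 <- r3,r4: IF@6 ID@7 stall=2 (RAW on I3.r3 (WB@9)) EX@10 MEM@11 WB@12
I5 ld r1 <- r5: IF@7 ID@10 stall=0 (-) EX@11 MEM@12 WB@13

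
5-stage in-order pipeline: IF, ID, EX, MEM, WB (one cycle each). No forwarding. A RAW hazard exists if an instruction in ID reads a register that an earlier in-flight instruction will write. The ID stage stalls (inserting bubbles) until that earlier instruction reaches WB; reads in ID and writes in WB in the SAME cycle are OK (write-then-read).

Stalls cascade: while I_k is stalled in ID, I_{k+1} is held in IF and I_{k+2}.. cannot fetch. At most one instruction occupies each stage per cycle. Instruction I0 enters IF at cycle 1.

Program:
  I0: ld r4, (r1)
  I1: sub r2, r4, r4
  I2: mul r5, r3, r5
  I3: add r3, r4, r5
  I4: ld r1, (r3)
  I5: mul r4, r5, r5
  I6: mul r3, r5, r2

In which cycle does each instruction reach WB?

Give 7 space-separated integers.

I0 ld r4 <- r1: IF@1 ID@2 stall=0 (-) EX@3 MEM@4 WB@5
I1 sub r2 <- r4,r4: IF@2 ID@3 stall=2 (RAW on I0.r4 (WB@5)) EX@6 MEM@7 WB@8
I2 mul r5 <- r3,r5: IF@3 ID@6 stall=0 (-) EX@7 MEM@8 WB@9
I3 add r3 <- r4,r5: IF@6 ID@7 stall=2 (RAW on I2.r5 (WB@9)) EX@10 MEM@11 WB@12
I4 ld r1 <- r3: IF@7 ID@10 stall=2 (RAW on I3.r3 (WB@12)) EX@13 MEM@14 WB@15
I5 mul r4 <- r5,r5: IF@10 ID@13 stall=0 (-) EX@14 MEM@15 WB@16
I6 mul r3 <- r5,r2: IF@13 ID@14 stall=0 (-) EX@15 MEM@16 WB@17

Answer: 5 8 9 12 15 16 17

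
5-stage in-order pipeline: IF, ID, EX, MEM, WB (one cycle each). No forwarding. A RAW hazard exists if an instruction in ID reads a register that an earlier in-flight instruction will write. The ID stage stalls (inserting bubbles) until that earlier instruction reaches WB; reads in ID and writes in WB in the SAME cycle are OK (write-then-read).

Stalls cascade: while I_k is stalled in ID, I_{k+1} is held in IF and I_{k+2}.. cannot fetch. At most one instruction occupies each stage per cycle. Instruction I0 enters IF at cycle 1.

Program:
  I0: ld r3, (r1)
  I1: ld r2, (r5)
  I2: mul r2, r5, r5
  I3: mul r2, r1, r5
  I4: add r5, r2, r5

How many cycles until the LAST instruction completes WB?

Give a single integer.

I0 ld r3 <- r1: IF@1 ID@2 stall=0 (-) EX@3 MEM@4 WB@5
I1 ld r2 <- r5: IF@2 ID@3 stall=0 (-) EX@4 MEM@5 WB@6
I2 mul r2 <- r5,r5: IF@3 ID@4 stall=0 (-) EX@5 MEM@6 WB@7
I3 mul r2 <- r1,r5: IF@4 ID@5 stall=0 (-) EX@6 MEM@7 WB@8
I4 add r5 <- r2,r5: IF@5 ID@6 stall=2 (RAW on I3.r2 (WB@8)) EX@9 MEM@10 WB@11

Answer: 11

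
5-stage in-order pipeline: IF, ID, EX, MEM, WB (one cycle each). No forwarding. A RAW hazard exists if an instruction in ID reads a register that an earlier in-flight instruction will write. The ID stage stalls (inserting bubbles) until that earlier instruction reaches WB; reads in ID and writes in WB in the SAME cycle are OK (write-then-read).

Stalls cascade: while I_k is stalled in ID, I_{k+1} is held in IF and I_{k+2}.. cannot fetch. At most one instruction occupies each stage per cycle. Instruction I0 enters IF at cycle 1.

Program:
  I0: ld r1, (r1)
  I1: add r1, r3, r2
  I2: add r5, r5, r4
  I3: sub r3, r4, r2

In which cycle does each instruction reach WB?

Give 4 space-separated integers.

I0 ld r1 <- r1: IF@1 ID@2 stall=0 (-) EX@3 MEM@4 WB@5
I1 add r1 <- r3,r2: IF@2 ID@3 stall=0 (-) EX@4 MEM@5 WB@6
I2 add r5 <- r5,r4: IF@3 ID@4 stall=0 (-) EX@5 MEM@6 WB@7
I3 sub r3 <- r4,r2: IF@4 ID@5 stall=0 (-) EX@6 MEM@7 WB@8

Answer: 5 6 7 8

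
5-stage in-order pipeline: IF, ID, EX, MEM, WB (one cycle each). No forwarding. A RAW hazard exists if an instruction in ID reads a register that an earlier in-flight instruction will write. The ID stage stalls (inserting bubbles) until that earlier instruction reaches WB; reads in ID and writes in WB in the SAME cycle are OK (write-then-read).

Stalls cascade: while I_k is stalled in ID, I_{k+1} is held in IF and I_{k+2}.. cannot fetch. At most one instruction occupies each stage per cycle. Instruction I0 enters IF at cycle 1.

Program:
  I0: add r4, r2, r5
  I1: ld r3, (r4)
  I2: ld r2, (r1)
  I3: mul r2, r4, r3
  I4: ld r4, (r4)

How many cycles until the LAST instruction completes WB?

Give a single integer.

Answer: 12

Derivation:
I0 add r4 <- r2,r5: IF@1 ID@2 stall=0 (-) EX@3 MEM@4 WB@5
I1 ld r3 <- r4: IF@2 ID@3 stall=2 (RAW on I0.r4 (WB@5)) EX@6 MEM@7 WB@8
I2 ld r2 <- r1: IF@3 ID@6 stall=0 (-) EX@7 MEM@8 WB@9
I3 mul r2 <- r4,r3: IF@6 ID@7 stall=1 (RAW on I1.r3 (WB@8)) EX@9 MEM@10 WB@11
I4 ld r4 <- r4: IF@7 ID@9 stall=0 (-) EX@10 MEM@11 WB@12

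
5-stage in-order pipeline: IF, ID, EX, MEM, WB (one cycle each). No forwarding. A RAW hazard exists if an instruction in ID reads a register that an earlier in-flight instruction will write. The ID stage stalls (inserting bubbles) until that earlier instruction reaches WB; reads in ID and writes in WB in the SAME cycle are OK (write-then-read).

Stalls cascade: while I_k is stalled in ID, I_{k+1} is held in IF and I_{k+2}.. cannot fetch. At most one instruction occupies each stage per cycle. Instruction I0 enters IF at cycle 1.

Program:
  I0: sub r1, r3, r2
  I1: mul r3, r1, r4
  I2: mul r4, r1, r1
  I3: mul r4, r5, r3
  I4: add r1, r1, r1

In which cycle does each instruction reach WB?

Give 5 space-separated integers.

I0 sub r1 <- r3,r2: IF@1 ID@2 stall=0 (-) EX@3 MEM@4 WB@5
I1 mul r3 <- r1,r4: IF@2 ID@3 stall=2 (RAW on I0.r1 (WB@5)) EX@6 MEM@7 WB@8
I2 mul r4 <- r1,r1: IF@3 ID@6 stall=0 (-) EX@7 MEM@8 WB@9
I3 mul r4 <- r5,r3: IF@6 ID@7 stall=1 (RAW on I1.r3 (WB@8)) EX@9 MEM@10 WB@11
I4 add r1 <- r1,r1: IF@7 ID@9 stall=0 (-) EX@10 MEM@11 WB@12

Answer: 5 8 9 11 12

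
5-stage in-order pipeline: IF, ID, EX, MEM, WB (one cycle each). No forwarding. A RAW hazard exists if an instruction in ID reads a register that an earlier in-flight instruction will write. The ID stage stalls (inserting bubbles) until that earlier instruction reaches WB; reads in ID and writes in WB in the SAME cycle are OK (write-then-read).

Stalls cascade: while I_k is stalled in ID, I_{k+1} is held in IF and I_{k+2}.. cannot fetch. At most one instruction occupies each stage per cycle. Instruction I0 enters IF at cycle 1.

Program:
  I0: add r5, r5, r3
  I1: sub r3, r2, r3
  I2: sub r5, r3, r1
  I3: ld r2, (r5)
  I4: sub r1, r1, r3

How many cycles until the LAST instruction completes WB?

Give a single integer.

I0 add r5 <- r5,r3: IF@1 ID@2 stall=0 (-) EX@3 MEM@4 WB@5
I1 sub r3 <- r2,r3: IF@2 ID@3 stall=0 (-) EX@4 MEM@5 WB@6
I2 sub r5 <- r3,r1: IF@3 ID@4 stall=2 (RAW on I1.r3 (WB@6)) EX@7 MEM@8 WB@9
I3 ld r2 <- r5: IF@4 ID@7 stall=2 (RAW on I2.r5 (WB@9)) EX@10 MEM@11 WB@12
I4 sub r1 <- r1,r3: IF@7 ID@10 stall=0 (-) EX@11 MEM@12 WB@13

Answer: 13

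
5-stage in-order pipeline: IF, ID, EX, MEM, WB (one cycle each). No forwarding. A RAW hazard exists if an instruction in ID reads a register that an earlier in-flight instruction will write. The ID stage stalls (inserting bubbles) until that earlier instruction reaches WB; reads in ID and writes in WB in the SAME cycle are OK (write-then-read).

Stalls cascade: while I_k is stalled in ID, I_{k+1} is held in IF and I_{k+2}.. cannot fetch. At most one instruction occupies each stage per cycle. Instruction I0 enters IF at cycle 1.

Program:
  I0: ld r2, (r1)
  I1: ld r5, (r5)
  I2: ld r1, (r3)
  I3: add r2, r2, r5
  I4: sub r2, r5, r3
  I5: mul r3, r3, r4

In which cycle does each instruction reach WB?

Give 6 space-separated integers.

I0 ld r2 <- r1: IF@1 ID@2 stall=0 (-) EX@3 MEM@4 WB@5
I1 ld r5 <- r5: IF@2 ID@3 stall=0 (-) EX@4 MEM@5 WB@6
I2 ld r1 <- r3: IF@3 ID@4 stall=0 (-) EX@5 MEM@6 WB@7
I3 add r2 <- r2,r5: IF@4 ID@5 stall=1 (RAW on I1.r5 (WB@6)) EX@7 MEM@8 WB@9
I4 sub r2 <- r5,r3: IF@5 ID@7 stall=0 (-) EX@8 MEM@9 WB@10
I5 mul r3 <- r3,r4: IF@7 ID@8 stall=0 (-) EX@9 MEM@10 WB@11

Answer: 5 6 7 9 10 11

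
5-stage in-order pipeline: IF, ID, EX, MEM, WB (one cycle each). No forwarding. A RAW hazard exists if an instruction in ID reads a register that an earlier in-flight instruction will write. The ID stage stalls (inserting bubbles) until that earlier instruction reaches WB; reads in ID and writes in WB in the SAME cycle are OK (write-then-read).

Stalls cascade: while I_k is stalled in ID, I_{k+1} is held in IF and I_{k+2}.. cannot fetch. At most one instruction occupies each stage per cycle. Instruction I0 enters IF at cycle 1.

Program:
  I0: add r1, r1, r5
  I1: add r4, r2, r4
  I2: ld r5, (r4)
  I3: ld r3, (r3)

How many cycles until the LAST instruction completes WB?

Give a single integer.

I0 add r1 <- r1,r5: IF@1 ID@2 stall=0 (-) EX@3 MEM@4 WB@5
I1 add r4 <- r2,r4: IF@2 ID@3 stall=0 (-) EX@4 MEM@5 WB@6
I2 ld r5 <- r4: IF@3 ID@4 stall=2 (RAW on I1.r4 (WB@6)) EX@7 MEM@8 WB@9
I3 ld r3 <- r3: IF@4 ID@7 stall=0 (-) EX@8 MEM@9 WB@10

Answer: 10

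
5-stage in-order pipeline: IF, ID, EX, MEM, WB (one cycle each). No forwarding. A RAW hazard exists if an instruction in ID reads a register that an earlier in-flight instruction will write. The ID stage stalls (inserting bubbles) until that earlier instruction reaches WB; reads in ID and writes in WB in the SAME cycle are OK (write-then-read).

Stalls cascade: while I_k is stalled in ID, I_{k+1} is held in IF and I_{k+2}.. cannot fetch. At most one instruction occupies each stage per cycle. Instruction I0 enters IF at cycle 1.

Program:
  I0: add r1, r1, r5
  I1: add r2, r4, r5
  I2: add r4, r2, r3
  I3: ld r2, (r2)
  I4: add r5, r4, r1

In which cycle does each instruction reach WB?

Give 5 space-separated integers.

Answer: 5 6 9 10 12

Derivation:
I0 add r1 <- r1,r5: IF@1 ID@2 stall=0 (-) EX@3 MEM@4 WB@5
I1 add r2 <- r4,r5: IF@2 ID@3 stall=0 (-) EX@4 MEM@5 WB@6
I2 add r4 <- r2,r3: IF@3 ID@4 stall=2 (RAW on I1.r2 (WB@6)) EX@7 MEM@8 WB@9
I3 ld r2 <- r2: IF@4 ID@7 stall=0 (-) EX@8 MEM@9 WB@10
I4 add r5 <- r4,r1: IF@7 ID@8 stall=1 (RAW on I2.r4 (WB@9)) EX@10 MEM@11 WB@12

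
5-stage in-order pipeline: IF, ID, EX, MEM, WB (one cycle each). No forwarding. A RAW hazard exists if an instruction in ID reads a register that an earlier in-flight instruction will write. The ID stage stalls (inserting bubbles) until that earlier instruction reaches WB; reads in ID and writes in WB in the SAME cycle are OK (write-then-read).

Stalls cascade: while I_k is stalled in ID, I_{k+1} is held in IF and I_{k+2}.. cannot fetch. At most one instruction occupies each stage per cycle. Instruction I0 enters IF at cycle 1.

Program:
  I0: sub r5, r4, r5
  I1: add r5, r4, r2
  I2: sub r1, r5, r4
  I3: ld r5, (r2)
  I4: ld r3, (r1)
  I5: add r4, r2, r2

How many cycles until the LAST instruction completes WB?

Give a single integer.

Answer: 13

Derivation:
I0 sub r5 <- r4,r5: IF@1 ID@2 stall=0 (-) EX@3 MEM@4 WB@5
I1 add r5 <- r4,r2: IF@2 ID@3 stall=0 (-) EX@4 MEM@5 WB@6
I2 sub r1 <- r5,r4: IF@3 ID@4 stall=2 (RAW on I1.r5 (WB@6)) EX@7 MEM@8 WB@9
I3 ld r5 <- r2: IF@4 ID@7 stall=0 (-) EX@8 MEM@9 WB@10
I4 ld r3 <- r1: IF@7 ID@8 stall=1 (RAW on I2.r1 (WB@9)) EX@10 MEM@11 WB@12
I5 add r4 <- r2,r2: IF@8 ID@10 stall=0 (-) EX@11 MEM@12 WB@13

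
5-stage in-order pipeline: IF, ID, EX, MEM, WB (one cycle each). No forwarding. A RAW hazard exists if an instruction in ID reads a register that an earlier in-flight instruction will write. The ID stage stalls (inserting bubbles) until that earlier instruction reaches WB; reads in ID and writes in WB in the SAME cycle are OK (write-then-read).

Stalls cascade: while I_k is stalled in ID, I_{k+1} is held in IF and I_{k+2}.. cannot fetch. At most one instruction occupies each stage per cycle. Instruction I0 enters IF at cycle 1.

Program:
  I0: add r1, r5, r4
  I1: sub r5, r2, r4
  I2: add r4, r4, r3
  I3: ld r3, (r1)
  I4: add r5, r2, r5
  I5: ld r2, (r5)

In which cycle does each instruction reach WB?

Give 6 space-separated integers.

I0 add r1 <- r5,r4: IF@1 ID@2 stall=0 (-) EX@3 MEM@4 WB@5
I1 sub r5 <- r2,r4: IF@2 ID@3 stall=0 (-) EX@4 MEM@5 WB@6
I2 add r4 <- r4,r3: IF@3 ID@4 stall=0 (-) EX@5 MEM@6 WB@7
I3 ld r3 <- r1: IF@4 ID@5 stall=0 (-) EX@6 MEM@7 WB@8
I4 add r5 <- r2,r5: IF@5 ID@6 stall=0 (-) EX@7 MEM@8 WB@9
I5 ld r2 <- r5: IF@6 ID@7 stall=2 (RAW on I4.r5 (WB@9)) EX@10 MEM@11 WB@12

Answer: 5 6 7 8 9 12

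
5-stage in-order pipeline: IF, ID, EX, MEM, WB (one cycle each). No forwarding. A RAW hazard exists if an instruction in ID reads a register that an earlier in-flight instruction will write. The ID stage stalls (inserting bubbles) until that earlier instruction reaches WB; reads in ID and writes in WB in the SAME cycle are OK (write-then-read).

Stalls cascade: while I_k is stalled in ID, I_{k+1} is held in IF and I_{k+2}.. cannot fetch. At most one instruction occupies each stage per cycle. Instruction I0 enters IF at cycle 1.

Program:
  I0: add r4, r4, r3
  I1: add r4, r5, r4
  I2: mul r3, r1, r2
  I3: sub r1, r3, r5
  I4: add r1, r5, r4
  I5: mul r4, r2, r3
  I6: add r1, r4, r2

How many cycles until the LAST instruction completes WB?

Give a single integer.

Answer: 17

Derivation:
I0 add r4 <- r4,r3: IF@1 ID@2 stall=0 (-) EX@3 MEM@4 WB@5
I1 add r4 <- r5,r4: IF@2 ID@3 stall=2 (RAW on I0.r4 (WB@5)) EX@6 MEM@7 WB@8
I2 mul r3 <- r1,r2: IF@3 ID@6 stall=0 (-) EX@7 MEM@8 WB@9
I3 sub r1 <- r3,r5: IF@6 ID@7 stall=2 (RAW on I2.r3 (WB@9)) EX@10 MEM@11 WB@12
I4 add r1 <- r5,r4: IF@7 ID@10 stall=0 (-) EX@11 MEM@12 WB@13
I5 mul r4 <- r2,r3: IF@10 ID@11 stall=0 (-) EX@12 MEM@13 WB@14
I6 add r1 <- r4,r2: IF@11 ID@12 stall=2 (RAW on I5.r4 (WB@14)) EX@15 MEM@16 WB@17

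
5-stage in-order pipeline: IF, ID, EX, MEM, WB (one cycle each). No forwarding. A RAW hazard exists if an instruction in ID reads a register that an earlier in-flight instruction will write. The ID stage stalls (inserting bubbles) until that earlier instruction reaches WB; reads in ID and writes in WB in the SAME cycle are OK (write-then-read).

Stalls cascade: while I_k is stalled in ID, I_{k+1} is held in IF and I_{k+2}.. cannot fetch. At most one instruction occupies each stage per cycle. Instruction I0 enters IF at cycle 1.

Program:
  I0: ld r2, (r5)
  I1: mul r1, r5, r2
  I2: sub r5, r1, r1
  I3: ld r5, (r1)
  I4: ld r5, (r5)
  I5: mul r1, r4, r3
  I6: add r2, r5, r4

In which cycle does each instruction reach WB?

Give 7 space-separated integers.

Answer: 5 8 11 12 15 16 18

Derivation:
I0 ld r2 <- r5: IF@1 ID@2 stall=0 (-) EX@3 MEM@4 WB@5
I1 mul r1 <- r5,r2: IF@2 ID@3 stall=2 (RAW on I0.r2 (WB@5)) EX@6 MEM@7 WB@8
I2 sub r5 <- r1,r1: IF@3 ID@6 stall=2 (RAW on I1.r1 (WB@8)) EX@9 MEM@10 WB@11
I3 ld r5 <- r1: IF@6 ID@9 stall=0 (-) EX@10 MEM@11 WB@12
I4 ld r5 <- r5: IF@9 ID@10 stall=2 (RAW on I3.r5 (WB@12)) EX@13 MEM@14 WB@15
I5 mul r1 <- r4,r3: IF@10 ID@13 stall=0 (-) EX@14 MEM@15 WB@16
I6 add r2 <- r5,r4: IF@13 ID@14 stall=1 (RAW on I4.r5 (WB@15)) EX@16 MEM@17 WB@18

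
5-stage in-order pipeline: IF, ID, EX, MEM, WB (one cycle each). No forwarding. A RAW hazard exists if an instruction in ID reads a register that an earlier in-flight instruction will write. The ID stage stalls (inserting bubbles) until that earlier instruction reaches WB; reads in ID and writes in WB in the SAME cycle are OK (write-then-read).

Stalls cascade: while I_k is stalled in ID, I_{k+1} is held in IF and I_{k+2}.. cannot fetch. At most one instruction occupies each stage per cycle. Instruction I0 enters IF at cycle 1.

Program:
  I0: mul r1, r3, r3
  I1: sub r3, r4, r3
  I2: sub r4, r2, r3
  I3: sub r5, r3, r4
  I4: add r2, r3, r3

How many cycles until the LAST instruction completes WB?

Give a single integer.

Answer: 13

Derivation:
I0 mul r1 <- r3,r3: IF@1 ID@2 stall=0 (-) EX@3 MEM@4 WB@5
I1 sub r3 <- r4,r3: IF@2 ID@3 stall=0 (-) EX@4 MEM@5 WB@6
I2 sub r4 <- r2,r3: IF@3 ID@4 stall=2 (RAW on I1.r3 (WB@6)) EX@7 MEM@8 WB@9
I3 sub r5 <- r3,r4: IF@4 ID@7 stall=2 (RAW on I2.r4 (WB@9)) EX@10 MEM@11 WB@12
I4 add r2 <- r3,r3: IF@7 ID@10 stall=0 (-) EX@11 MEM@12 WB@13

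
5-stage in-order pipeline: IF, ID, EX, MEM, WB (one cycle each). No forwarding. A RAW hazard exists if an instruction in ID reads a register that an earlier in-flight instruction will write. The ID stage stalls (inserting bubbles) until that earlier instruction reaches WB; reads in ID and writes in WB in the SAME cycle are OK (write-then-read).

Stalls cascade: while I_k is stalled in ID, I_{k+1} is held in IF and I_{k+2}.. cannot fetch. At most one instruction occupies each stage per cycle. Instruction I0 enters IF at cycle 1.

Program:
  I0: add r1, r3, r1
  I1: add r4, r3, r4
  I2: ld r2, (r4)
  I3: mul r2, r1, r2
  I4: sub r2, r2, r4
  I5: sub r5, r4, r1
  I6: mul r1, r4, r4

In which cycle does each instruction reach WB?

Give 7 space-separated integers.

Answer: 5 6 9 12 15 16 17

Derivation:
I0 add r1 <- r3,r1: IF@1 ID@2 stall=0 (-) EX@3 MEM@4 WB@5
I1 add r4 <- r3,r4: IF@2 ID@3 stall=0 (-) EX@4 MEM@5 WB@6
I2 ld r2 <- r4: IF@3 ID@4 stall=2 (RAW on I1.r4 (WB@6)) EX@7 MEM@8 WB@9
I3 mul r2 <- r1,r2: IF@4 ID@7 stall=2 (RAW on I2.r2 (WB@9)) EX@10 MEM@11 WB@12
I4 sub r2 <- r2,r4: IF@7 ID@10 stall=2 (RAW on I3.r2 (WB@12)) EX@13 MEM@14 WB@15
I5 sub r5 <- r4,r1: IF@10 ID@13 stall=0 (-) EX@14 MEM@15 WB@16
I6 mul r1 <- r4,r4: IF@13 ID@14 stall=0 (-) EX@15 MEM@16 WB@17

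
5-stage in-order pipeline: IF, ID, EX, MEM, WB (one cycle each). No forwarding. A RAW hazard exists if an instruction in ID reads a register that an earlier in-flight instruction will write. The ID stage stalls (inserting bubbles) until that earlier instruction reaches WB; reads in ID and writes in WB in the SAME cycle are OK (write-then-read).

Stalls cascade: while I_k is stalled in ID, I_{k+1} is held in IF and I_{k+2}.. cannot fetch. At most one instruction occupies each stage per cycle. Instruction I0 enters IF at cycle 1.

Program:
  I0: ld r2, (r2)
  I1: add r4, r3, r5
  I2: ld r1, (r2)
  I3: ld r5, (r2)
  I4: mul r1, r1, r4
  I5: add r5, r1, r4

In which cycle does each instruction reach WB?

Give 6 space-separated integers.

Answer: 5 6 8 9 11 14

Derivation:
I0 ld r2 <- r2: IF@1 ID@2 stall=0 (-) EX@3 MEM@4 WB@5
I1 add r4 <- r3,r5: IF@2 ID@3 stall=0 (-) EX@4 MEM@5 WB@6
I2 ld r1 <- r2: IF@3 ID@4 stall=1 (RAW on I0.r2 (WB@5)) EX@6 MEM@7 WB@8
I3 ld r5 <- r2: IF@4 ID@6 stall=0 (-) EX@7 MEM@8 WB@9
I4 mul r1 <- r1,r4: IF@6 ID@7 stall=1 (RAW on I2.r1 (WB@8)) EX@9 MEM@10 WB@11
I5 add r5 <- r1,r4: IF@7 ID@9 stall=2 (RAW on I4.r1 (WB@11)) EX@12 MEM@13 WB@14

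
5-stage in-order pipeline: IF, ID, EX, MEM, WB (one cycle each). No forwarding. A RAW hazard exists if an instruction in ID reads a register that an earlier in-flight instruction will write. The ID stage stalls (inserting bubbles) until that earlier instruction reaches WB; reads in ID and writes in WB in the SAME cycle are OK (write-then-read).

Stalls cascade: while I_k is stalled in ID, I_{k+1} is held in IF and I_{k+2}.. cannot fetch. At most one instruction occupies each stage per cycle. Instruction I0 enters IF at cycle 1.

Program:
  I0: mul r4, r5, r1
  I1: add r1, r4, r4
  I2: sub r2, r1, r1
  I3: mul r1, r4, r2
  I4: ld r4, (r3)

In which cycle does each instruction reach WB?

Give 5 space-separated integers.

I0 mul r4 <- r5,r1: IF@1 ID@2 stall=0 (-) EX@3 MEM@4 WB@5
I1 add r1 <- r4,r4: IF@2 ID@3 stall=2 (RAW on I0.r4 (WB@5)) EX@6 MEM@7 WB@8
I2 sub r2 <- r1,r1: IF@3 ID@6 stall=2 (RAW on I1.r1 (WB@8)) EX@9 MEM@10 WB@11
I3 mul r1 <- r4,r2: IF@6 ID@9 stall=2 (RAW on I2.r2 (WB@11)) EX@12 MEM@13 WB@14
I4 ld r4 <- r3: IF@9 ID@12 stall=0 (-) EX@13 MEM@14 WB@15

Answer: 5 8 11 14 15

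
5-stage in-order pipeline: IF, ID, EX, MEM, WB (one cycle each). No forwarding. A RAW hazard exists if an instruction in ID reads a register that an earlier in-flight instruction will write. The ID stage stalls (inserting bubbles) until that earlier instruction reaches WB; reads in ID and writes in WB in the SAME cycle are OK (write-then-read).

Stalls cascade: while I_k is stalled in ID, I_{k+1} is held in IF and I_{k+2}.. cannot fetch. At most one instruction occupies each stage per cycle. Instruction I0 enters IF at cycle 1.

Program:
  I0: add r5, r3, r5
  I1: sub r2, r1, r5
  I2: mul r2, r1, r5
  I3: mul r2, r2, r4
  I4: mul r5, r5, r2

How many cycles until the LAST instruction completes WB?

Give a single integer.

Answer: 15

Derivation:
I0 add r5 <- r3,r5: IF@1 ID@2 stall=0 (-) EX@3 MEM@4 WB@5
I1 sub r2 <- r1,r5: IF@2 ID@3 stall=2 (RAW on I0.r5 (WB@5)) EX@6 MEM@7 WB@8
I2 mul r2 <- r1,r5: IF@3 ID@6 stall=0 (-) EX@7 MEM@8 WB@9
I3 mul r2 <- r2,r4: IF@6 ID@7 stall=2 (RAW on I2.r2 (WB@9)) EX@10 MEM@11 WB@12
I4 mul r5 <- r5,r2: IF@7 ID@10 stall=2 (RAW on I3.r2 (WB@12)) EX@13 MEM@14 WB@15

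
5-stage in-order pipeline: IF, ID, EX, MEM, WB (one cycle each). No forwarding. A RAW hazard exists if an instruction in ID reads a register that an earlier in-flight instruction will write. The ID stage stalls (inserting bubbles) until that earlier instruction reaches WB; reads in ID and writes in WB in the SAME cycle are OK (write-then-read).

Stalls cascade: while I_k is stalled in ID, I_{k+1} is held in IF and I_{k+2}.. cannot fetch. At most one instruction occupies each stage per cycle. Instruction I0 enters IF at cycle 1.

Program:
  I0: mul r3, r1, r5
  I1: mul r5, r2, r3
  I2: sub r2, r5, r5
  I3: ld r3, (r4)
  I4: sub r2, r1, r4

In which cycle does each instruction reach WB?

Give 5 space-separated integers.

Answer: 5 8 11 12 13

Derivation:
I0 mul r3 <- r1,r5: IF@1 ID@2 stall=0 (-) EX@3 MEM@4 WB@5
I1 mul r5 <- r2,r3: IF@2 ID@3 stall=2 (RAW on I0.r3 (WB@5)) EX@6 MEM@7 WB@8
I2 sub r2 <- r5,r5: IF@3 ID@6 stall=2 (RAW on I1.r5 (WB@8)) EX@9 MEM@10 WB@11
I3 ld r3 <- r4: IF@6 ID@9 stall=0 (-) EX@10 MEM@11 WB@12
I4 sub r2 <- r1,r4: IF@9 ID@10 stall=0 (-) EX@11 MEM@12 WB@13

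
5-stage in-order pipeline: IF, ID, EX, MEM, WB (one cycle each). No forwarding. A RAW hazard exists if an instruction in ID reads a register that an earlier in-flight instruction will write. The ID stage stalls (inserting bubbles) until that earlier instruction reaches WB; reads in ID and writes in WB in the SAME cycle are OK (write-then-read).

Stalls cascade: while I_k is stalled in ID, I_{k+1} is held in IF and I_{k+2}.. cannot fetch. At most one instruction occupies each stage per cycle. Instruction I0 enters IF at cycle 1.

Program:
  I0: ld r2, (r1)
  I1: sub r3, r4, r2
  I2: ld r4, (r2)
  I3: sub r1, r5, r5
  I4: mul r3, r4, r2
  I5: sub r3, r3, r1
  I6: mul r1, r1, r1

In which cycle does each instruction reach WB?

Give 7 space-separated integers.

Answer: 5 8 9 10 12 15 16

Derivation:
I0 ld r2 <- r1: IF@1 ID@2 stall=0 (-) EX@3 MEM@4 WB@5
I1 sub r3 <- r4,r2: IF@2 ID@3 stall=2 (RAW on I0.r2 (WB@5)) EX@6 MEM@7 WB@8
I2 ld r4 <- r2: IF@3 ID@6 stall=0 (-) EX@7 MEM@8 WB@9
I3 sub r1 <- r5,r5: IF@6 ID@7 stall=0 (-) EX@8 MEM@9 WB@10
I4 mul r3 <- r4,r2: IF@7 ID@8 stall=1 (RAW on I2.r4 (WB@9)) EX@10 MEM@11 WB@12
I5 sub r3 <- r3,r1: IF@8 ID@10 stall=2 (RAW on I4.r3 (WB@12)) EX@13 MEM@14 WB@15
I6 mul r1 <- r1,r1: IF@10 ID@13 stall=0 (-) EX@14 MEM@15 WB@16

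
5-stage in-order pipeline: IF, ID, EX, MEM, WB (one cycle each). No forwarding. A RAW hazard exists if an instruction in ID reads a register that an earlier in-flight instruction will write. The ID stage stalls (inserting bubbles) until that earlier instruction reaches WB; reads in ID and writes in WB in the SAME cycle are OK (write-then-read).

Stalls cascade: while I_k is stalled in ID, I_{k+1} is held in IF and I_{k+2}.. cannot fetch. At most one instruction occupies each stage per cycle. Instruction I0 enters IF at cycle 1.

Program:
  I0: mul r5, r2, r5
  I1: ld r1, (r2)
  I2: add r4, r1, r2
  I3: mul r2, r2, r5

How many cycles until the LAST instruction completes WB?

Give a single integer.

Answer: 10

Derivation:
I0 mul r5 <- r2,r5: IF@1 ID@2 stall=0 (-) EX@3 MEM@4 WB@5
I1 ld r1 <- r2: IF@2 ID@3 stall=0 (-) EX@4 MEM@5 WB@6
I2 add r4 <- r1,r2: IF@3 ID@4 stall=2 (RAW on I1.r1 (WB@6)) EX@7 MEM@8 WB@9
I3 mul r2 <- r2,r5: IF@4 ID@7 stall=0 (-) EX@8 MEM@9 WB@10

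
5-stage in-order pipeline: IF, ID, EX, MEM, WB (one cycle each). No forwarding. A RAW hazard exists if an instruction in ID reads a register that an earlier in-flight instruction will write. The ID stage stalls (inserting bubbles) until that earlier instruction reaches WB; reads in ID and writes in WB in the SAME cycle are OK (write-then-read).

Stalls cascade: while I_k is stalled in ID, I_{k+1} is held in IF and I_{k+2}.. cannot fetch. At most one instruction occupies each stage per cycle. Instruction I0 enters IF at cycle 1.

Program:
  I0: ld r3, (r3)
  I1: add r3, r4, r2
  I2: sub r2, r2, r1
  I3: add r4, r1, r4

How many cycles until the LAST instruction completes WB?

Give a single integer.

Answer: 8

Derivation:
I0 ld r3 <- r3: IF@1 ID@2 stall=0 (-) EX@3 MEM@4 WB@5
I1 add r3 <- r4,r2: IF@2 ID@3 stall=0 (-) EX@4 MEM@5 WB@6
I2 sub r2 <- r2,r1: IF@3 ID@4 stall=0 (-) EX@5 MEM@6 WB@7
I3 add r4 <- r1,r4: IF@4 ID@5 stall=0 (-) EX@6 MEM@7 WB@8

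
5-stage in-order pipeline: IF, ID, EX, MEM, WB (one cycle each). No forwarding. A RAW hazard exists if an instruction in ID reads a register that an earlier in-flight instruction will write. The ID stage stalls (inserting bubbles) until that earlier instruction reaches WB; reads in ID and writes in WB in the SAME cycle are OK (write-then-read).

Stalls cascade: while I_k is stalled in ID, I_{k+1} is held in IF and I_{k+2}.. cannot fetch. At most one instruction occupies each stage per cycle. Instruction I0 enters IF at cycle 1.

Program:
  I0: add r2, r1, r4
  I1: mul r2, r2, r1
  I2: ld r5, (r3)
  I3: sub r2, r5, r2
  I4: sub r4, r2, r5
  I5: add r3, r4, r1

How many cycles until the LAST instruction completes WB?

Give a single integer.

I0 add r2 <- r1,r4: IF@1 ID@2 stall=0 (-) EX@3 MEM@4 WB@5
I1 mul r2 <- r2,r1: IF@2 ID@3 stall=2 (RAW on I0.r2 (WB@5)) EX@6 MEM@7 WB@8
I2 ld r5 <- r3: IF@3 ID@6 stall=0 (-) EX@7 MEM@8 WB@9
I3 sub r2 <- r5,r2: IF@6 ID@7 stall=2 (RAW on I2.r5 (WB@9)) EX@10 MEM@11 WB@12
I4 sub r4 <- r2,r5: IF@7 ID@10 stall=2 (RAW on I3.r2 (WB@12)) EX@13 MEM@14 WB@15
I5 add r3 <- r4,r1: IF@10 ID@13 stall=2 (RAW on I4.r4 (WB@15)) EX@16 MEM@17 WB@18

Answer: 18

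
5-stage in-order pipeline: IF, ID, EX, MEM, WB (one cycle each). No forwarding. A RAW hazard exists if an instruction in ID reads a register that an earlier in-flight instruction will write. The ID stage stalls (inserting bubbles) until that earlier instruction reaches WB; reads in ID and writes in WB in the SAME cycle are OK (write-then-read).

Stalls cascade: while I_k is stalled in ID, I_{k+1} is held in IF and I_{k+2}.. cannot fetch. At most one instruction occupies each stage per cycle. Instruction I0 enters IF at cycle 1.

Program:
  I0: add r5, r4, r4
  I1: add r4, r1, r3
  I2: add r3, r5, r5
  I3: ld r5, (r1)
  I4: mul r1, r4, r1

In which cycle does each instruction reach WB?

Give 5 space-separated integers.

Answer: 5 6 8 9 10

Derivation:
I0 add r5 <- r4,r4: IF@1 ID@2 stall=0 (-) EX@3 MEM@4 WB@5
I1 add r4 <- r1,r3: IF@2 ID@3 stall=0 (-) EX@4 MEM@5 WB@6
I2 add r3 <- r5,r5: IF@3 ID@4 stall=1 (RAW on I0.r5 (WB@5)) EX@6 MEM@7 WB@8
I3 ld r5 <- r1: IF@4 ID@6 stall=0 (-) EX@7 MEM@8 WB@9
I4 mul r1 <- r4,r1: IF@6 ID@7 stall=0 (-) EX@8 MEM@9 WB@10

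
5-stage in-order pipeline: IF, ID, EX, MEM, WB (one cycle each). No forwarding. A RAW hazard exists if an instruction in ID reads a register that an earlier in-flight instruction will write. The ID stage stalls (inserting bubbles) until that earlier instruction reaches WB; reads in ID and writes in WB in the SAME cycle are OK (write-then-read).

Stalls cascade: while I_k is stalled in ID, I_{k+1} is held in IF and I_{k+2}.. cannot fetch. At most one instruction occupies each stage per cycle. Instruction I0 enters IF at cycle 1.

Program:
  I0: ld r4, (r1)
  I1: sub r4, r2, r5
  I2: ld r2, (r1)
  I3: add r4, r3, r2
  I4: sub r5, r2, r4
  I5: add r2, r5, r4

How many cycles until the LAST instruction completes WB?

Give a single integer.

Answer: 16

Derivation:
I0 ld r4 <- r1: IF@1 ID@2 stall=0 (-) EX@3 MEM@4 WB@5
I1 sub r4 <- r2,r5: IF@2 ID@3 stall=0 (-) EX@4 MEM@5 WB@6
I2 ld r2 <- r1: IF@3 ID@4 stall=0 (-) EX@5 MEM@6 WB@7
I3 add r4 <- r3,r2: IF@4 ID@5 stall=2 (RAW on I2.r2 (WB@7)) EX@8 MEM@9 WB@10
I4 sub r5 <- r2,r4: IF@5 ID@8 stall=2 (RAW on I3.r4 (WB@10)) EX@11 MEM@12 WB@13
I5 add r2 <- r5,r4: IF@8 ID@11 stall=2 (RAW on I4.r5 (WB@13)) EX@14 MEM@15 WB@16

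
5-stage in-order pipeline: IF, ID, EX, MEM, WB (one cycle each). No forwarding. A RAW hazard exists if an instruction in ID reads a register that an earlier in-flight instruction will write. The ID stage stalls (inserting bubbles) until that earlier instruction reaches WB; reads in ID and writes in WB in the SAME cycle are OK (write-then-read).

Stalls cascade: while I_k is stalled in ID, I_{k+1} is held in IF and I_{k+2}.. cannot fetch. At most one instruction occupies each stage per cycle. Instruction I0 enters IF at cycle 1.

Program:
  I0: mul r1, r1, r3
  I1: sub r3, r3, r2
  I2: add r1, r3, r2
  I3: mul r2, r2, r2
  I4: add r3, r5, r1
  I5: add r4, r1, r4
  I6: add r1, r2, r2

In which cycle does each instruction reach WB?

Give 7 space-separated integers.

I0 mul r1 <- r1,r3: IF@1 ID@2 stall=0 (-) EX@3 MEM@4 WB@5
I1 sub r3 <- r3,r2: IF@2 ID@3 stall=0 (-) EX@4 MEM@5 WB@6
I2 add r1 <- r3,r2: IF@3 ID@4 stall=2 (RAW on I1.r3 (WB@6)) EX@7 MEM@8 WB@9
I3 mul r2 <- r2,r2: IF@4 ID@7 stall=0 (-) EX@8 MEM@9 WB@10
I4 add r3 <- r5,r1: IF@7 ID@8 stall=1 (RAW on I2.r1 (WB@9)) EX@10 MEM@11 WB@12
I5 add r4 <- r1,r4: IF@8 ID@10 stall=0 (-) EX@11 MEM@12 WB@13
I6 add r1 <- r2,r2: IF@10 ID@11 stall=0 (-) EX@12 MEM@13 WB@14

Answer: 5 6 9 10 12 13 14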